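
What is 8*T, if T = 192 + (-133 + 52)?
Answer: 888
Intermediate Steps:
T = 111 (T = 192 - 81 = 111)
8*T = 8*111 = 888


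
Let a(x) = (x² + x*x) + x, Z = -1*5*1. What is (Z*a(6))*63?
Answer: -24570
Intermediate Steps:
Z = -5 (Z = -5*1 = -5)
a(x) = x + 2*x² (a(x) = (x² + x²) + x = 2*x² + x = x + 2*x²)
(Z*a(6))*63 = -30*(1 + 2*6)*63 = -30*(1 + 12)*63 = -30*13*63 = -5*78*63 = -390*63 = -24570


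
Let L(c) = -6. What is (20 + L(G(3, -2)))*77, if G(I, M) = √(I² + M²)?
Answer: 1078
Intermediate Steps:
(20 + L(G(3, -2)))*77 = (20 - 6)*77 = 14*77 = 1078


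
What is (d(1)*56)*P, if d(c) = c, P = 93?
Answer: 5208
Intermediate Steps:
(d(1)*56)*P = (1*56)*93 = 56*93 = 5208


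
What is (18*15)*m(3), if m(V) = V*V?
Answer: 2430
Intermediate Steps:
m(V) = V²
(18*15)*m(3) = (18*15)*3² = 270*9 = 2430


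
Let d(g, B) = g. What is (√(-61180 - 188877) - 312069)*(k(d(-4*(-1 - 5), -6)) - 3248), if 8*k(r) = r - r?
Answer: 1013600112 - 3248*I*√250057 ≈ 1.0136e+9 - 1.6242e+6*I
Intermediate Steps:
k(r) = 0 (k(r) = (r - r)/8 = (⅛)*0 = 0)
(√(-61180 - 188877) - 312069)*(k(d(-4*(-1 - 5), -6)) - 3248) = (√(-61180 - 188877) - 312069)*(0 - 3248) = (√(-250057) - 312069)*(-3248) = (I*√250057 - 312069)*(-3248) = (-312069 + I*√250057)*(-3248) = 1013600112 - 3248*I*√250057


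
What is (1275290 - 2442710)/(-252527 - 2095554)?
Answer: 1167420/2348081 ≈ 0.49718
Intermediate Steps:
(1275290 - 2442710)/(-252527 - 2095554) = -1167420/(-2348081) = -1167420*(-1/2348081) = 1167420/2348081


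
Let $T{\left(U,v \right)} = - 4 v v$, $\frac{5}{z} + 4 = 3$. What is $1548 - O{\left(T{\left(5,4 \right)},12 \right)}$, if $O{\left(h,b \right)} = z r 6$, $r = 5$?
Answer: $1698$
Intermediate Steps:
$z = -5$ ($z = \frac{5}{-4 + 3} = \frac{5}{-1} = 5 \left(-1\right) = -5$)
$T{\left(U,v \right)} = - 4 v^{2}$
$O{\left(h,b \right)} = -150$ ($O{\left(h,b \right)} = \left(-5\right) 5 \cdot 6 = \left(-25\right) 6 = -150$)
$1548 - O{\left(T{\left(5,4 \right)},12 \right)} = 1548 - -150 = 1548 + 150 = 1698$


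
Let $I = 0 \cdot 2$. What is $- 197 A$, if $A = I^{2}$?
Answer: $0$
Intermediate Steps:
$I = 0$
$A = 0$ ($A = 0^{2} = 0$)
$- 197 A = \left(-197\right) 0 = 0$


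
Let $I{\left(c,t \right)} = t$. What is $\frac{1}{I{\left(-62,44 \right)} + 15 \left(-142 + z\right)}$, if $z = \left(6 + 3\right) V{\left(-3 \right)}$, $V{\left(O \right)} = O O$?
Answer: $- \frac{1}{871} \approx -0.0011481$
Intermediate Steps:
$V{\left(O \right)} = O^{2}$
$z = 81$ ($z = \left(6 + 3\right) \left(-3\right)^{2} = 9 \cdot 9 = 81$)
$\frac{1}{I{\left(-62,44 \right)} + 15 \left(-142 + z\right)} = \frac{1}{44 + 15 \left(-142 + 81\right)} = \frac{1}{44 + 15 \left(-61\right)} = \frac{1}{44 - 915} = \frac{1}{-871} = - \frac{1}{871}$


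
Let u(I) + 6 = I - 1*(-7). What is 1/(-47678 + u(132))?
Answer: -1/47545 ≈ -2.1033e-5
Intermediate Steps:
u(I) = 1 + I (u(I) = -6 + (I - 1*(-7)) = -6 + (I + 7) = -6 + (7 + I) = 1 + I)
1/(-47678 + u(132)) = 1/(-47678 + (1 + 132)) = 1/(-47678 + 133) = 1/(-47545) = -1/47545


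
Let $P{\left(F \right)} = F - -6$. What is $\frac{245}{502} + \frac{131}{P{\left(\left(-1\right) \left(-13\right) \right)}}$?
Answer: $\frac{70417}{9538} \approx 7.3828$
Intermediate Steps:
$P{\left(F \right)} = 6 + F$ ($P{\left(F \right)} = F + 6 = 6 + F$)
$\frac{245}{502} + \frac{131}{P{\left(\left(-1\right) \left(-13\right) \right)}} = \frac{245}{502} + \frac{131}{6 - -13} = 245 \cdot \frac{1}{502} + \frac{131}{6 + 13} = \frac{245}{502} + \frac{131}{19} = \frac{70417}{9538}$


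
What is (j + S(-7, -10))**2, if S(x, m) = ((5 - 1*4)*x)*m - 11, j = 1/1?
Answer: 3600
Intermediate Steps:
j = 1
S(x, m) = -11 + m*x (S(x, m) = ((5 - 4)*x)*m - 11 = (1*x)*m - 11 = x*m - 11 = m*x - 11 = -11 + m*x)
(j + S(-7, -10))**2 = (1 + (-11 - 10*(-7)))**2 = (1 + (-11 + 70))**2 = (1 + 59)**2 = 60**2 = 3600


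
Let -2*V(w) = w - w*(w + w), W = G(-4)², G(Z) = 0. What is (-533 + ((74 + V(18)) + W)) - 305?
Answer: -449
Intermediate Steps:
W = 0 (W = 0² = 0)
V(w) = w² - w/2 (V(w) = -(w - w*(w + w))/2 = -(w - w*2*w)/2 = -(w - 2*w²)/2 = w² - w/2)
(-533 + ((74 + V(18)) + W)) - 305 = (-533 + ((74 + 18*(-½ + 18)) + 0)) - 305 = (-533 + ((74 + 18*(35/2)) + 0)) - 305 = (-533 + ((74 + 315) + 0)) - 305 = (-533 + (389 + 0)) - 305 = (-533 + 389) - 305 = -144 - 305 = -449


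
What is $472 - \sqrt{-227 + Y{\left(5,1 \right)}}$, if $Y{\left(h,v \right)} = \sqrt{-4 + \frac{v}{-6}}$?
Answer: $472 - \frac{\sqrt{-8172 + 30 i \sqrt{6}}}{6} \approx 471.93 - 15.067 i$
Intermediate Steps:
$Y{\left(h,v \right)} = \sqrt{-4 - \frac{v}{6}}$ ($Y{\left(h,v \right)} = \sqrt{-4 + v \left(- \frac{1}{6}\right)} = \sqrt{-4 - \frac{v}{6}}$)
$472 - \sqrt{-227 + Y{\left(5,1 \right)}} = 472 - \sqrt{-227 + \frac{\sqrt{-144 - 6}}{6}} = 472 - \sqrt{-227 + \frac{\sqrt{-150}}{6}} = 472 - \sqrt{-227 + \frac{5 i \sqrt{6}}{6}}$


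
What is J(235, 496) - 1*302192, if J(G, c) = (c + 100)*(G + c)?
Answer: 133484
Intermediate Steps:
J(G, c) = (100 + c)*(G + c)
J(235, 496) - 1*302192 = (496² + 100*235 + 100*496 + 235*496) - 1*302192 = (246016 + 23500 + 49600 + 116560) - 302192 = 435676 - 302192 = 133484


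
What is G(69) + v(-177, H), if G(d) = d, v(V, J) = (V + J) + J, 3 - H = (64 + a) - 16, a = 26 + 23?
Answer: -296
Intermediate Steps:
a = 49
H = -94 (H = 3 - ((64 + 49) - 16) = 3 - (113 - 16) = 3 - 1*97 = 3 - 97 = -94)
v(V, J) = V + 2*J (v(V, J) = (J + V) + J = V + 2*J)
G(69) + v(-177, H) = 69 + (-177 + 2*(-94)) = 69 + (-177 - 188) = 69 - 365 = -296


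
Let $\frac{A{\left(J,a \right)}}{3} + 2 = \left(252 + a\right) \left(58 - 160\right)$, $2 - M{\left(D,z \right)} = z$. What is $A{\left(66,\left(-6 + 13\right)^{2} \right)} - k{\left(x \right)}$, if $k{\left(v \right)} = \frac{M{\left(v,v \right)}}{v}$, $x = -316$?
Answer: $- \frac{14553537}{158} \approx -92111.0$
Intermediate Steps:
$M{\left(D,z \right)} = 2 - z$
$k{\left(v \right)} = \frac{2 - v}{v}$
$A{\left(J,a \right)} = -77118 - 306 a$ ($A{\left(J,a \right)} = -6 + 3 \left(252 + a\right) \left(58 - 160\right) = -6 + 3 \left(252 + a\right) \left(-102\right) = -6 + 3 \left(-25704 - 102 a\right) = -6 - \left(77112 + 306 a\right) = -77118 - 306 a$)
$A{\left(66,\left(-6 + 13\right)^{2} \right)} - k{\left(x \right)} = \left(-77118 - 306 \left(-6 + 13\right)^{2}\right) - \frac{2 - -316}{-316} = \left(-77118 - 306 \cdot 7^{2}\right) - - \frac{2 + 316}{316} = \left(-77118 - 14994\right) - \left(- \frac{1}{316}\right) 318 = \left(-77118 - 14994\right) - - \frac{159}{158} = -92112 + \frac{159}{158} = - \frac{14553537}{158}$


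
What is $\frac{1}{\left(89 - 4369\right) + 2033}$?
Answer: $- \frac{1}{2247} \approx -0.00044504$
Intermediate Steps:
$\frac{1}{\left(89 - 4369\right) + 2033} = \frac{1}{-4280 + 2033} = \frac{1}{-2247} = - \frac{1}{2247}$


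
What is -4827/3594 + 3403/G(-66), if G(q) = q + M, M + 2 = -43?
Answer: -4255393/132978 ≈ -32.001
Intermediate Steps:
M = -45 (M = -2 - 43 = -45)
G(q) = -45 + q (G(q) = q - 45 = -45 + q)
-4827/3594 + 3403/G(-66) = -4827/3594 + 3403/(-45 - 66) = -4827*1/3594 + 3403/(-111) = -1609/1198 + 3403*(-1/111) = -1609/1198 - 3403/111 = -4255393/132978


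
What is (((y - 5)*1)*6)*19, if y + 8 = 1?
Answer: -1368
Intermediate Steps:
y = -7 (y = -8 + 1 = -7)
(((y - 5)*1)*6)*19 = (((-7 - 5)*1)*6)*19 = (-12*1*6)*19 = -12*6*19 = -72*19 = -1368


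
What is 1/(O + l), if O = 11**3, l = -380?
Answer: 1/951 ≈ 0.0010515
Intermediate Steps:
O = 1331
1/(O + l) = 1/(1331 - 380) = 1/951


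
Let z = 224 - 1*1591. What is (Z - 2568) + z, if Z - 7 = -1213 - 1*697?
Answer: -5838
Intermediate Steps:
Z = -1903 (Z = 7 + (-1213 - 1*697) = 7 + (-1213 - 697) = 7 - 1910 = -1903)
z = -1367 (z = 224 - 1591 = -1367)
(Z - 2568) + z = (-1903 - 2568) - 1367 = -4471 - 1367 = -5838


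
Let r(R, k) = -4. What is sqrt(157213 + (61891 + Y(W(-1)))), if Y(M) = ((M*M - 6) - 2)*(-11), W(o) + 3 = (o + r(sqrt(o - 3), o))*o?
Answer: 2*sqrt(54787) ≈ 468.13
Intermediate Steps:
W(o) = -3 + o*(-4 + o) (W(o) = -3 + (o - 4)*o = -3 + (-4 + o)*o = -3 + o*(-4 + o))
Y(M) = 88 - 11*M**2 (Y(M) = ((M**2 - 6) - 2)*(-11) = ((-6 + M**2) - 2)*(-11) = (-8 + M**2)*(-11) = 88 - 11*M**2)
sqrt(157213 + (61891 + Y(W(-1)))) = sqrt(157213 + (61891 + (88 - 11*(-3 + (-1)**2 - 4*(-1))**2))) = sqrt(157213 + (61891 + (88 - 11*(-3 + 1 + 4)**2))) = sqrt(157213 + (61891 + (88 - 11*2**2))) = sqrt(157213 + (61891 + (88 - 11*4))) = sqrt(157213 + (61891 + (88 - 44))) = sqrt(157213 + (61891 + 44)) = sqrt(157213 + 61935) = sqrt(219148) = 2*sqrt(54787)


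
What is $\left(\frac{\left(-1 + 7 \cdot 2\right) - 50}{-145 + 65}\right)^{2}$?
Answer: $\frac{1369}{6400} \approx 0.21391$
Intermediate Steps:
$\left(\frac{\left(-1 + 7 \cdot 2\right) - 50}{-145 + 65}\right)^{2} = \left(\frac{\left(-1 + 14\right) - 50}{-80}\right)^{2} = \left(\left(13 - 50\right) \left(- \frac{1}{80}\right)\right)^{2} = \left(\left(-37\right) \left(- \frac{1}{80}\right)\right)^{2} = \left(\frac{37}{80}\right)^{2} = \frac{1369}{6400}$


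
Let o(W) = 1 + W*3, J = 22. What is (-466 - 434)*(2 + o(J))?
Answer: -62100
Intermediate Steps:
o(W) = 1 + 3*W
(-466 - 434)*(2 + o(J)) = (-466 - 434)*(2 + (1 + 3*22)) = -900*(2 + (1 + 66)) = -900*(2 + 67) = -900*69 = -62100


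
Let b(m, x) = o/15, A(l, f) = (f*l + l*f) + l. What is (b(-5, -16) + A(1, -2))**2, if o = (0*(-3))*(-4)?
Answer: 9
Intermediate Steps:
A(l, f) = l + 2*f*l (A(l, f) = (f*l + f*l) + l = 2*f*l + l = l + 2*f*l)
o = 0 (o = 0*(-4) = 0)
b(m, x) = 0 (b(m, x) = 0/15 = 0*(1/15) = 0)
(b(-5, -16) + A(1, -2))**2 = (0 + 1*(1 + 2*(-2)))**2 = (0 + 1*(1 - 4))**2 = (0 + 1*(-3))**2 = (0 - 3)**2 = (-3)**2 = 9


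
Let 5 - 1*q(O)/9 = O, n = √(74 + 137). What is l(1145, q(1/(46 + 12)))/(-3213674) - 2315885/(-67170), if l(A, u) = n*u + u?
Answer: 43166479115725/1252002398964 - 2601*√211/186393092 ≈ 34.478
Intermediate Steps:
n = √211 ≈ 14.526
q(O) = 45 - 9*O
l(A, u) = u + u*√211 (l(A, u) = √211*u + u = u*√211 + u = u + u*√211)
l(1145, q(1/(46 + 12)))/(-3213674) - 2315885/(-67170) = ((45 - 9/(46 + 12))*(1 + √211))/(-3213674) - 2315885/(-67170) = ((45 - 9/58)*(1 + √211))*(-1/3213674) - 2315885*(-1/67170) = ((45 - 9*1/58)*(1 + √211))*(-1/3213674) + 463177/13434 = ((45 - 9/58)*(1 + √211))*(-1/3213674) + 463177/13434 = (2601*(1 + √211)/58)*(-1/3213674) + 463177/13434 = (2601/58 + 2601*√211/58)*(-1/3213674) + 463177/13434 = (-2601/186393092 - 2601*√211/186393092) + 463177/13434 = 43166479115725/1252002398964 - 2601*√211/186393092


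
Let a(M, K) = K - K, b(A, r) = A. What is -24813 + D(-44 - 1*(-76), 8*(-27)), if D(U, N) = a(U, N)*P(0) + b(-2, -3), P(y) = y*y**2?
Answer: -24815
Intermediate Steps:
a(M, K) = 0
P(y) = y**3
D(U, N) = -2 (D(U, N) = 0*0**3 - 2 = 0*0 - 2 = 0 - 2 = -2)
-24813 + D(-44 - 1*(-76), 8*(-27)) = -24813 - 2 = -24815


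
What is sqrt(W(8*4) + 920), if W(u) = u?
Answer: 2*sqrt(238) ≈ 30.854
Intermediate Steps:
sqrt(W(8*4) + 920) = sqrt(8*4 + 920) = sqrt(32 + 920) = sqrt(952) = 2*sqrt(238)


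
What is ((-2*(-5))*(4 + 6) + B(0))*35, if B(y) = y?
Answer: 3500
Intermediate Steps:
((-2*(-5))*(4 + 6) + B(0))*35 = ((-2*(-5))*(4 + 6) + 0)*35 = (10*10 + 0)*35 = (100 + 0)*35 = 100*35 = 3500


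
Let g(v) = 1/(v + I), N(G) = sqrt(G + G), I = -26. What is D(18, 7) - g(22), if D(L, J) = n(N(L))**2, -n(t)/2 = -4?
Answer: 257/4 ≈ 64.250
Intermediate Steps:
N(G) = sqrt(2)*sqrt(G) (N(G) = sqrt(2*G) = sqrt(2)*sqrt(G))
n(t) = 8 (n(t) = -2*(-4) = 8)
g(v) = 1/(-26 + v) (g(v) = 1/(v - 26) = 1/(-26 + v))
D(L, J) = 64 (D(L, J) = 8**2 = 64)
D(18, 7) - g(22) = 64 - 1/(-26 + 22) = 64 - 1/(-4) = 64 - 1*(-1/4) = 64 + 1/4 = 257/4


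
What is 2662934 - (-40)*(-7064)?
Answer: 2380374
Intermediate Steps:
2662934 - (-40)*(-7064) = 2662934 - 1*282560 = 2662934 - 282560 = 2380374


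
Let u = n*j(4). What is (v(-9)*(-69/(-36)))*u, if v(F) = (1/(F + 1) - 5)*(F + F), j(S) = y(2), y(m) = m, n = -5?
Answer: -14145/8 ≈ -1768.1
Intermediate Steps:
j(S) = 2
v(F) = 2*F*(-5 + 1/(1 + F)) (v(F) = (1/(1 + F) - 5)*(2*F) = (-5 + 1/(1 + F))*(2*F) = 2*F*(-5 + 1/(1 + F)))
u = -10 (u = -5*2 = -10)
(v(-9)*(-69/(-36)))*u = ((-2*(-9)*(4 + 5*(-9))/(1 - 9))*(-69/(-36)))*(-10) = ((-2*(-9)*(4 - 45)/(-8))*(-69*(-1/36)))*(-10) = (-2*(-9)*(-⅛)*(-41)*(23/12))*(-10) = ((369/4)*(23/12))*(-10) = (2829/16)*(-10) = -14145/8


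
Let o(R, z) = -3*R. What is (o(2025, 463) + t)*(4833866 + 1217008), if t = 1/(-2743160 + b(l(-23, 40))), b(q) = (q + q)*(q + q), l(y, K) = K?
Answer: -50300361910054437/1368380 ≈ -3.6759e+10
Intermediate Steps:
b(q) = 4*q**2 (b(q) = (2*q)*(2*q) = 4*q**2)
t = -1/2736760 (t = 1/(-2743160 + 4*40**2) = 1/(-2743160 + 4*1600) = 1/(-2743160 + 6400) = 1/(-2736760) = -1/2736760 ≈ -3.6540e-7)
(o(2025, 463) + t)*(4833866 + 1217008) = (-3*2025 - 1/2736760)*(4833866 + 1217008) = (-6075 - 1/2736760)*6050874 = -16625817001/2736760*6050874 = -50300361910054437/1368380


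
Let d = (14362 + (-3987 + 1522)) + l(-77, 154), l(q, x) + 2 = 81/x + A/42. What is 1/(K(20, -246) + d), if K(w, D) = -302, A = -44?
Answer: 462/5355725 ≈ 8.6263e-5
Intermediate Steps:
l(q, x) = -64/21 + 81/x (l(q, x) = -2 + (81/x - 44/42) = -2 + (81/x - 44*1/42) = -2 + (81/x - 22/21) = -2 + (-22/21 + 81/x) = -64/21 + 81/x)
d = 5495249/462 (d = (14362 + (-3987 + 1522)) + (-64/21 + 81/154) = (14362 - 2465) + (-64/21 + 81*(1/154)) = 11897 + (-64/21 + 81/154) = 11897 - 1165/462 = 5495249/462 ≈ 11894.)
1/(K(20, -246) + d) = 1/(-302 + 5495249/462) = 1/(5355725/462) = 462/5355725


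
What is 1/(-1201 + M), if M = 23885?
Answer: 1/22684 ≈ 4.4084e-5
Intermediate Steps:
1/(-1201 + M) = 1/(-1201 + 23885) = 1/22684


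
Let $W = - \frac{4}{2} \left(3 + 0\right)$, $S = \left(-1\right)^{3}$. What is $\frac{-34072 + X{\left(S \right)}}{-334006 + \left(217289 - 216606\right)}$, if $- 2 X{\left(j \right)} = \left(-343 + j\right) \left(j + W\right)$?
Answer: $\frac{35276}{333323} \approx 0.10583$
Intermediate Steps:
$S = -1$
$W = -6$ ($W = \left(-4\right) \frac{1}{2} \cdot 3 = \left(-2\right) 3 = -6$)
$X{\left(j \right)} = - \frac{\left(-343 + j\right) \left(-6 + j\right)}{2}$ ($X{\left(j \right)} = - \frac{\left(-343 + j\right) \left(j - 6\right)}{2} = - \frac{\left(-343 + j\right) \left(-6 + j\right)}{2}$)
$\frac{-34072 + X{\left(S \right)}}{-334006 + \left(217289 - 216606\right)} = \frac{-34072 - \left(\frac{2407}{2} + \frac{1}{2}\right)}{-334006 + \left(217289 - 216606\right)} = \frac{-34072 - 1204}{-334006 + 683} = \frac{-34072 - 1204}{-333323} = \left(-34072 - 1204\right) \left(- \frac{1}{333323}\right) = \left(-35276\right) \left(- \frac{1}{333323}\right) = \frac{35276}{333323}$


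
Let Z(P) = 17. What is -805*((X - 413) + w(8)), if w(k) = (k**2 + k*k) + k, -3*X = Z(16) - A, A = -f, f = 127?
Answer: 261625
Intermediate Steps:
A = -127 (A = -1*127 = -127)
X = -48 (X = -(17 - 1*(-127))/3 = -(17 + 127)/3 = -1/3*144 = -48)
w(k) = k + 2*k**2 (w(k) = (k**2 + k**2) + k = 2*k**2 + k = k + 2*k**2)
-805*((X - 413) + w(8)) = -805*((-48 - 413) + 8*(1 + 2*8)) = -805*(-461 + 8*(1 + 16)) = -805*(-461 + 8*17) = -805*(-461 + 136) = -805*(-325) = 261625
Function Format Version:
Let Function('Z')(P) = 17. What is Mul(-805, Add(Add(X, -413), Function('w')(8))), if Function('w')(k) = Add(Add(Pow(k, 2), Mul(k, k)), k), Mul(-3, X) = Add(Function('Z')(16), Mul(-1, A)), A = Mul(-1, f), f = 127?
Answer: 261625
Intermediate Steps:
A = -127 (A = Mul(-1, 127) = -127)
X = -48 (X = Mul(Rational(-1, 3), Add(17, Mul(-1, -127))) = Mul(Rational(-1, 3), Add(17, 127)) = Mul(Rational(-1, 3), 144) = -48)
Function('w')(k) = Add(k, Mul(2, Pow(k, 2))) (Function('w')(k) = Add(Add(Pow(k, 2), Pow(k, 2)), k) = Add(Mul(2, Pow(k, 2)), k) = Add(k, Mul(2, Pow(k, 2))))
Mul(-805, Add(Add(X, -413), Function('w')(8))) = Mul(-805, Add(Add(-48, -413), Mul(8, Add(1, Mul(2, 8))))) = Mul(-805, Add(-461, Mul(8, Add(1, 16)))) = Mul(-805, Add(-461, Mul(8, 17))) = Mul(-805, Add(-461, 136)) = Mul(-805, -325) = 261625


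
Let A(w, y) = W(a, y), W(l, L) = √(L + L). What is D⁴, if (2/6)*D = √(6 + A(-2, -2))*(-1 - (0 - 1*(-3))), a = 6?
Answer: 663552 + 497664*I ≈ 6.6355e+5 + 4.9766e+5*I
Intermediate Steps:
W(l, L) = √2*√L (W(l, L) = √(2*L) = √2*√L)
A(w, y) = √2*√y
D = -12*√(6 + 2*I) (D = 3*(√(6 + √2*√(-2))*(-1 - (0 - 1*(-3)))) = 3*(√(6 + √2*(I*√2))*(-1 - (0 + 3))) = 3*(√(6 + 2*I)*(-1 - 1*3)) = 3*(√(6 + 2*I)*(-1 - 3)) = 3*(√(6 + 2*I)*(-4)) = 3*(-4*√(6 + 2*I)) = -12*√(6 + 2*I) ≈ -29.789 - 4.834*I)
D⁴ = (-12*√(6 + 2*I))⁴ = 20736*(6 + 2*I)²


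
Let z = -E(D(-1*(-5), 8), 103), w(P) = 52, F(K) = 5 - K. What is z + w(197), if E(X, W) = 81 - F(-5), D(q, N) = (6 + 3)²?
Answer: -19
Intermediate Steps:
D(q, N) = 81 (D(q, N) = 9² = 81)
E(X, W) = 71 (E(X, W) = 81 - (5 - 1*(-5)) = 81 - (5 + 5) = 81 - 1*10 = 81 - 10 = 71)
z = -71 (z = -1*71 = -71)
z + w(197) = -71 + 52 = -19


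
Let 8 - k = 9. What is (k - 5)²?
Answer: 36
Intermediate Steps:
k = -1 (k = 8 - 1*9 = 8 - 9 = -1)
(k - 5)² = (-1 - 5)² = (-6)² = 36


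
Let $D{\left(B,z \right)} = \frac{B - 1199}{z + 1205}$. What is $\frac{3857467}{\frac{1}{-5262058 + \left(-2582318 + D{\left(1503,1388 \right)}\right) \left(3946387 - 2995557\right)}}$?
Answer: $- \frac{24559427881405644168698}{2593} \approx -9.4714 \cdot 10^{18}$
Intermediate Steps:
$D{\left(B,z \right)} = \frac{-1199 + B}{1205 + z}$
$\frac{3857467}{\frac{1}{-5262058 + \left(-2582318 + D{\left(1503,1388 \right)}\right) \left(3946387 - 2995557\right)}} = \frac{3857467}{\frac{1}{-5262058 + \left(-2582318 + \frac{-1199 + 1503}{1205 + 1388}\right) \left(3946387 - 2995557\right)}} = \frac{3857467}{\frac{1}{-5262058 + \left(-2582318 + \frac{1}{2593} \cdot 304\right) 950830}} = \frac{3857467}{\frac{1}{-5262058 + \left(-2582318 + \frac{304}{2593}\right) 950830}} = \frac{3857467}{\frac{1}{-5262058 - \frac{6366710395224100}{2593}}} = \frac{3857467}{\frac{1}{- \frac{6366724039740494}{2593}}} = \frac{3857467}{- \frac{2593}{6366724039740494}} = 3857467 \left(- \frac{6366724039740494}{2593}\right) = - \frac{24559427881405644168698}{2593}$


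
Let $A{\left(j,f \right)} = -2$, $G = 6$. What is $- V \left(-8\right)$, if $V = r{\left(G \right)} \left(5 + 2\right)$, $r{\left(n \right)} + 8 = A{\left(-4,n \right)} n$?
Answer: $-1120$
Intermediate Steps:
$r{\left(n \right)} = -8 - 2 n$
$V = -140$ ($V = \left(-8 - 12\right) \left(5 + 2\right) = \left(-8 - 12\right) 7 = \left(-20\right) 7 = -140$)
$- V \left(-8\right) = \left(-1\right) \left(-140\right) \left(-8\right) = 140 \left(-8\right) = -1120$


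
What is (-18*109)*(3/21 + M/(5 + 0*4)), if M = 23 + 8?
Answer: -435564/35 ≈ -12445.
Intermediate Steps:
M = 31
(-18*109)*(3/21 + M/(5 + 0*4)) = (-18*109)*(3/21 + 31/(5 + 0*4)) = -1962*(3*(1/21) + 31/(5 + 0)) = -1962*(⅐ + 31/5) = -1962*222/35 = -435564/35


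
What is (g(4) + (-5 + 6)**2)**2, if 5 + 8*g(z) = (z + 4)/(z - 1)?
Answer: 289/576 ≈ 0.50174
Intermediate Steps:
g(z) = -5/8 + (4 + z)/(8*(-1 + z)) (g(z) = -5/8 + ((z + 4)/(z - 1))/8 = -5/8 + ((4 + z)/(-1 + z))/8 = -5/8 + (4 + z)/(8*(-1 + z)))
(g(4) + (-5 + 6)**2)**2 = ((9 - 4*4)/(8*(-1 + 4)) + (-5 + 6)**2)**2 = ((1/8)*(9 - 16)/3 + 1**2)**2 = ((1/8)*(1/3)*(-7) + 1)**2 = (-7/24 + 1)**2 = (17/24)**2 = 289/576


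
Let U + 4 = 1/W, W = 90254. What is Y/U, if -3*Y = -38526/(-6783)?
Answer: 1159041868/2448764745 ≈ 0.47332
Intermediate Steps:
U = -361015/90254 (U = -4 + 1/90254 = -361015/90254 ≈ -4.0000)
Y = -12842/6783 (Y = -(-12842)/(-6783) = -(-12842)*(-1)/6783 = -⅓*12842/2261 = -12842/6783 ≈ -1.8933)
Y/U = -12842/(6783*(-361015/90254)) = -12842/6783*(-90254/361015) = 1159041868/2448764745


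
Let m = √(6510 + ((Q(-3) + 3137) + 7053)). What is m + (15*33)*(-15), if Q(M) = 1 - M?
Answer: -7425 + 24*√29 ≈ -7295.8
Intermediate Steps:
m = 24*√29 (m = √(6510 + (((1 - 1*(-3)) + 3137) + 7053)) = √(6510 + (((1 + 3) + 3137) + 7053)) = √(6510 + ((4 + 3137) + 7053)) = √(6510 + (3141 + 7053)) = √(6510 + 10194) = √16704 = 24*√29 ≈ 129.24)
m + (15*33)*(-15) = 24*√29 + (15*33)*(-15) = 24*√29 + 495*(-15) = 24*√29 - 7425 = -7425 + 24*√29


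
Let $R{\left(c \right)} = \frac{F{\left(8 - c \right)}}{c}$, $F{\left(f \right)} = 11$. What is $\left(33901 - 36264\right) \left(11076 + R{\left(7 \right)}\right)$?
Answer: $- \frac{183234109}{7} \approx -2.6176 \cdot 10^{7}$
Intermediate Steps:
$R{\left(c \right)} = \frac{11}{c}$
$\left(33901 - 36264\right) \left(11076 + R{\left(7 \right)}\right) = \left(33901 - 36264\right) \left(11076 + \frac{11}{7}\right) = - 2363 \left(11076 + 11 \cdot \frac{1}{7}\right) = - 2363 \left(11076 + \frac{11}{7}\right) = \left(-2363\right) \frac{77543}{7} = - \frac{183234109}{7}$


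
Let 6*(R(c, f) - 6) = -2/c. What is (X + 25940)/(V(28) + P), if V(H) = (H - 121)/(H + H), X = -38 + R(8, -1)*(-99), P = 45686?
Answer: 1417479/2558323 ≈ 0.55407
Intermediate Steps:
R(c, f) = 6 - 1/(3*c) (R(c, f) = 6 + (-2/c)/6 = 6 - 1/(3*c))
X = -5023/8 (X = -38 + (6 - 1/3/8)*(-99) = -38 + (6 - 1/3*1/8)*(-99) = -38 + (6 - 1/24)*(-99) = -38 + (143/24)*(-99) = -38 - 4719/8 = -5023/8 ≈ -627.88)
V(H) = (-121 + H)/(2*H) (V(H) = (-121 + H)/((2*H)) = (-121 + H)*(1/(2*H)) = (-121 + H)/(2*H))
(X + 25940)/(V(28) + P) = (-5023/8 + 25940)/((1/2)*(-121 + 28)/28 + 45686) = 202497/(8*((1/2)*(1/28)*(-93) + 45686)) = 202497/(8*(-93/56 + 45686)) = 202497/(8*(2558323/56)) = (202497/8)*(56/2558323) = 1417479/2558323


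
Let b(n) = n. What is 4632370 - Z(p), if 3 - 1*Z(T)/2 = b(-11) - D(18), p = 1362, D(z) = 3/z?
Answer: 13897025/3 ≈ 4.6323e+6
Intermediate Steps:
Z(T) = 85/3 (Z(T) = 6 - 2*(-11 - 3/18) = 6 - 2*(-11 - 1*⅙) = 6 - 2*(-11 - ⅙) = 6 - 2*(-67/6) = 6 + 67/3 = 85/3)
4632370 - Z(p) = 4632370 - 1*85/3 = 4632370 - 85/3 = 13897025/3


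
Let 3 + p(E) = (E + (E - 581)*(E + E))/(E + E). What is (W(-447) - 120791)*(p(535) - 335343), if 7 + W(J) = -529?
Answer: 81384089041/2 ≈ 4.0692e+10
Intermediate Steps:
W(J) = -536 (W(J) = -7 - 529 = -536)
p(E) = -3 + (E + 2*E*(-581 + E))/(2*E) (p(E) = -3 + (E + (E - 581)*(E + E))/(E + E) = -3 + (E + (-581 + E)*(2*E))/((2*E)) = -3 + (E + 2*E*(-581 + E))*(1/(2*E)) = -3 + (E + 2*E*(-581 + E))/(2*E))
(W(-447) - 120791)*(p(535) - 335343) = (-536 - 120791)*((-1167/2 + 535) - 335343) = -121327*(-97/2 - 335343) = -121327*(-670783/2) = 81384089041/2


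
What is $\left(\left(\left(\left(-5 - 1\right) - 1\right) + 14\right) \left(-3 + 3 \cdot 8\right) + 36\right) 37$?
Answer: $6771$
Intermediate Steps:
$\left(\left(\left(\left(-5 - 1\right) - 1\right) + 14\right) \left(-3 + 3 \cdot 8\right) + 36\right) 37 = \left(\left(\left(-6 - 1\right) + 14\right) \left(-3 + 24\right) + 36\right) 37 = \left(\left(-7 + 14\right) 21 + 36\right) 37 = \left(7 \cdot 21 + 36\right) 37 = \left(147 + 36\right) 37 = 183 \cdot 37 = 6771$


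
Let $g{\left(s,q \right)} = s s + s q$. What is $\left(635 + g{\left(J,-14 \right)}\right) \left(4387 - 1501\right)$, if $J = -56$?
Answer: $13145730$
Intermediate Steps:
$g{\left(s,q \right)} = s^{2} + q s$
$\left(635 + g{\left(J,-14 \right)}\right) \left(4387 - 1501\right) = \left(635 - 56 \left(-14 - 56\right)\right) \left(4387 - 1501\right) = \left(635 - -3920\right) 2886 = \left(635 + 3920\right) 2886 = 4555 \cdot 2886 = 13145730$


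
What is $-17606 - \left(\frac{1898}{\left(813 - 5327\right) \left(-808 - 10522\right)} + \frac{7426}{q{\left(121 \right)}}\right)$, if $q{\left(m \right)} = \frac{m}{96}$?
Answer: $- \frac{6609666626059}{281289910} \approx -23498.0$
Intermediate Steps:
$q{\left(m \right)} = \frac{m}{96}$ ($q{\left(m \right)} = m \frac{1}{96} = \frac{m}{96}$)
$-17606 - \left(\frac{1898}{\left(813 - 5327\right) \left(-808 - 10522\right)} + \frac{7426}{q{\left(121 \right)}}\right) = -17606 - \left(\frac{1898}{\left(813 - 5327\right) \left(-808 - 10522\right)} + \frac{7426}{\frac{1}{96} \cdot 121}\right) = -17606 - \left(\frac{1898}{\left(-4514\right) \left(-11330\right)} + \frac{7426}{\frac{121}{96}}\right) = -17606 - \left(\frac{1898}{51143620} + 7426 \cdot \frac{96}{121}\right) = -17606 - \left(1898 \cdot \frac{1}{51143620} + \frac{712896}{121}\right) = -17606 - \left(\frac{949}{25571810} + \frac{712896}{121}\right) = -17606 - \frac{1657276470599}{281289910} = - \frac{6609666626059}{281289910}$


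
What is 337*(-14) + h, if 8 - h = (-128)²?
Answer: -21094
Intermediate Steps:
h = -16376 (h = 8 - 1*(-128)² = 8 - 1*16384 = 8 - 16384 = -16376)
337*(-14) + h = 337*(-14) - 16376 = -4718 - 16376 = -21094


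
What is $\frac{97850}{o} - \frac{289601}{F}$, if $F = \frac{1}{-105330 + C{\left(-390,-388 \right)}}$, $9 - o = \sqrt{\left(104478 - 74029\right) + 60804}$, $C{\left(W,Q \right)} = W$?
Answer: $\frac{1395689134943595}{45586} - \frac{48925 \sqrt{91253}}{45586} \approx 3.0617 \cdot 10^{10}$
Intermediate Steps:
$o = 9 - \sqrt{91253}$ ($o = 9 - \sqrt{\left(104478 - 74029\right) + 60804} = 9 - \sqrt{30449 + 60804} = 9 - \sqrt{91253} \approx -293.08$)
$F = - \frac{1}{105720}$ ($F = \frac{1}{-105330 - 390} = \frac{1}{-105720} = - \frac{1}{105720} \approx -9.4589 \cdot 10^{-6}$)
$\frac{97850}{o} - \frac{289601}{F} = \frac{97850}{9 - \sqrt{91253}} - \frac{289601}{- \frac{1}{105720}} = \frac{97850}{9 - \sqrt{91253}} - -30616617720 = \frac{97850}{9 - \sqrt{91253}} + 30616617720 = 30616617720 + \frac{97850}{9 - \sqrt{91253}}$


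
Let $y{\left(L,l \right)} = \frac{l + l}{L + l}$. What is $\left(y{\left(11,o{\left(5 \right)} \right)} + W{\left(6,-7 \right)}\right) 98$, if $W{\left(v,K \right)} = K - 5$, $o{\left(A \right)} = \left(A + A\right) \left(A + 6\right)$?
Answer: $- \frac{10976}{11} \approx -997.82$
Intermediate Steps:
$o{\left(A \right)} = 2 A \left(6 + A\right)$
$W{\left(v,K \right)} = -5 + K$ ($W{\left(v,K \right)} = K - 5 = -5 + K$)
$y{\left(L,l \right)} = \frac{2 l}{L + l}$
$\left(y{\left(11,o{\left(5 \right)} \right)} + W{\left(6,-7 \right)}\right) 98 = \left(\frac{2 \cdot 2 \cdot 5 \left(6 + 5\right)}{11 + 2 \cdot 5 \left(6 + 5\right)} - 12\right) 98 = \left(\frac{2 \cdot 2 \cdot 5 \cdot 11}{11 + 2 \cdot 5 \cdot 11} - 12\right) 98 = \left(2 \cdot 110 \frac{1}{11 + 110} - 12\right) 98 = \left(2 \cdot 110 \cdot \frac{1}{121} - 12\right) 98 = \left(\frac{20}{11} - 12\right) 98 = \left(- \frac{112}{11}\right) 98 = - \frac{10976}{11}$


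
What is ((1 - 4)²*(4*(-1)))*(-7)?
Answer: 252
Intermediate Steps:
((1 - 4)²*(4*(-1)))*(-7) = ((-3)²*(-4))*(-7) = (9*(-4))*(-7) = -36*(-7) = 252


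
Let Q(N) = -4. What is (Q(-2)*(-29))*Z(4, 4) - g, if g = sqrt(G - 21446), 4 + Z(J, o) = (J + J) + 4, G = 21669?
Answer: 928 - sqrt(223) ≈ 913.07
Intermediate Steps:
Z(J, o) = 2*J (Z(J, o) = -4 + ((J + J) + 4) = -4 + (2*J + 4) = -4 + (4 + 2*J) = 2*J)
g = sqrt(223) (g = sqrt(21669 - 21446) = sqrt(223) ≈ 14.933)
(Q(-2)*(-29))*Z(4, 4) - g = (-4*(-29))*(2*4) - sqrt(223) = 116*8 - sqrt(223) = 928 - sqrt(223)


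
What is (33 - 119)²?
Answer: 7396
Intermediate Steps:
(33 - 119)² = (-86)² = 7396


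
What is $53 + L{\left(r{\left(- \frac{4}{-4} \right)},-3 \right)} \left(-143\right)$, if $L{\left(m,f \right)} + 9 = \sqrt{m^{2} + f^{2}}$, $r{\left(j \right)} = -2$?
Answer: $1340 - 143 \sqrt{13} \approx 824.41$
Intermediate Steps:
$L{\left(m,f \right)} = -9 + \sqrt{f^{2} + m^{2}}$ ($L{\left(m,f \right)} = -9 + \sqrt{m^{2} + f^{2}} = -9 + \sqrt{f^{2} + m^{2}}$)
$53 + L{\left(r{\left(- \frac{4}{-4} \right)},-3 \right)} \left(-143\right) = 53 + \left(-9 + \sqrt{\left(-3\right)^{2} + \left(-2\right)^{2}}\right) \left(-143\right) = 53 + \left(-9 + \sqrt{9 + 4}\right) \left(-143\right) = 53 + \left(-9 + \sqrt{13}\right) \left(-143\right) = 53 + \left(1287 - 143 \sqrt{13}\right) = 1340 - 143 \sqrt{13}$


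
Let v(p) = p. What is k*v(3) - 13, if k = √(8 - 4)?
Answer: -7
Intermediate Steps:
k = 2 (k = √4 = 2)
k*v(3) - 13 = 2*3 - 13 = 6 - 13 = -7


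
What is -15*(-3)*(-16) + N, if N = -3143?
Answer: -3863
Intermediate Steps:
-15*(-3)*(-16) + N = -15*(-3)*(-16) - 3143 = 45*(-16) - 3143 = -720 - 3143 = -3863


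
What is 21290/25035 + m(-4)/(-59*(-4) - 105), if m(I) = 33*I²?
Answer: 3201494/655917 ≈ 4.8809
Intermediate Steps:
21290/25035 + m(-4)/(-59*(-4) - 105) = 21290/25035 + (33*(-4)²)/(-59*(-4) - 105) = 21290*(1/25035) + (33*16)/(236 - 105) = 4258/5007 + 528/131 = 3201494/655917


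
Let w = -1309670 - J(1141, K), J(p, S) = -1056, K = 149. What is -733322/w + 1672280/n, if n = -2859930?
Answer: -4555971623/187127221851 ≈ -0.024347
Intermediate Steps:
w = -1308614 (w = -1309670 - 1*(-1056) = -1309670 + 1056 = -1308614)
-733322/w + 1672280/n = -733322/(-1308614) + 1672280/(-2859930) = -733322*(-1/1308614) + 1672280*(-1/2859930) = 366661/654307 - 167228/285993 = -4555971623/187127221851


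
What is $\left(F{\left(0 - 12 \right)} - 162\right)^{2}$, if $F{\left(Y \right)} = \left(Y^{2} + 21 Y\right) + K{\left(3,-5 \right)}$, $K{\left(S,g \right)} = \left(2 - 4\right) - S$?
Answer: $75625$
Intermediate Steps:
$K{\left(S,g \right)} = -2 - S$
$F{\left(Y \right)} = -5 + Y^{2} + 21 Y$ ($F{\left(Y \right)} = \left(Y^{2} + 21 Y\right) - 5 = -5 + Y^{2} + 21 Y$)
$\left(F{\left(0 - 12 \right)} - 162\right)^{2} = \left(\left(-5 + \left(0 - 12\right)^{2} + 21 \left(0 - 12\right)\right) - 162\right)^{2} = \left(\left(-5 + \left(-12\right)^{2} + 21 \left(-12\right)\right) - 162\right)^{2} = \left(\left(-5 + 144 - 252\right) - 162\right)^{2} = \left(-113 - 162\right)^{2} = \left(-275\right)^{2} = 75625$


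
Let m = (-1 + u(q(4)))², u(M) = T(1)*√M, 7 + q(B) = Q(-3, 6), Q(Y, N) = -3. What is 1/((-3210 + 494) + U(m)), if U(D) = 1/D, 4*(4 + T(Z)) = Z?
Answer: (-1117*I - 60*√10)/(60*(2716*√10 + 50563*I)) ≈ -0.00036819 + 1.6028e-10*I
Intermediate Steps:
q(B) = -10 (q(B) = -7 - 3 = -10)
T(Z) = -4 + Z/4
u(M) = -15*√M/4 (u(M) = (-4 + (¼)*1)*√M = (-4 + ¼)*√M = -15*√M/4)
m = (-1 - 15*I*√10/4)² ≈ -139.63 + 23.717*I
1/((-3210 + 494) + U(m)) = 1/((-3210 + 494) + 1/(-1117/8 + 15*I*√10/2)) = 1/(-2716 + 1/(-1117/8 + 15*I*√10/2))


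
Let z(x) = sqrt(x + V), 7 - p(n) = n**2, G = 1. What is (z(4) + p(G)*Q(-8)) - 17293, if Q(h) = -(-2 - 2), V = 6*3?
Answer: -17269 + sqrt(22) ≈ -17264.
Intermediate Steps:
p(n) = 7 - n**2
V = 18
z(x) = sqrt(18 + x) (z(x) = sqrt(x + 18) = sqrt(18 + x))
Q(h) = 4 (Q(h) = -1*(-4) = 4)
(z(4) + p(G)*Q(-8)) - 17293 = (sqrt(18 + 4) + (7 - 1*1**2)*4) - 17293 = (sqrt(22) + (7 - 1*1)*4) - 17293 = (sqrt(22) + (7 - 1)*4) - 17293 = (sqrt(22) + 6*4) - 17293 = (sqrt(22) + 24) - 17293 = (24 + sqrt(22)) - 17293 = -17269 + sqrt(22)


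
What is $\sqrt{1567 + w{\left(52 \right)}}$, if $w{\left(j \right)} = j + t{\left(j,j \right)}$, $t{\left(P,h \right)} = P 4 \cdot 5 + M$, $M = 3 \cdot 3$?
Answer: $2 \sqrt{667} \approx 51.653$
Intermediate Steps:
$M = 9$
$t{\left(P,h \right)} = 9 + 20 P$ ($t{\left(P,h \right)} = P 4 \cdot 5 + 9 = 4 P 5 + 9 = 20 P + 9 = 9 + 20 P$)
$w{\left(j \right)} = 9 + 21 j$ ($w{\left(j \right)} = j + \left(9 + 20 j\right) = 9 + 21 j$)
$\sqrt{1567 + w{\left(52 \right)}} = \sqrt{1567 + \left(9 + 21 \cdot 52\right)} = \sqrt{1567 + \left(9 + 1092\right)} = \sqrt{1567 + 1101} = \sqrt{2668} = 2 \sqrt{667}$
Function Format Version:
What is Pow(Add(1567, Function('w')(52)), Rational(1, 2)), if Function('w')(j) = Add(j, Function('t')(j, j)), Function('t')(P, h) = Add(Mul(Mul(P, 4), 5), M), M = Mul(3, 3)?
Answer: Mul(2, Pow(667, Rational(1, 2))) ≈ 51.653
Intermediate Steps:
M = 9
Function('t')(P, h) = Add(9, Mul(20, P)) (Function('t')(P, h) = Add(Mul(Mul(P, 4), 5), 9) = Add(Mul(Mul(4, P), 5), 9) = Add(Mul(20, P), 9) = Add(9, Mul(20, P)))
Function('w')(j) = Add(9, Mul(21, j)) (Function('w')(j) = Add(j, Add(9, Mul(20, j))) = Add(9, Mul(21, j)))
Pow(Add(1567, Function('w')(52)), Rational(1, 2)) = Pow(Add(1567, Add(9, Mul(21, 52))), Rational(1, 2)) = Pow(Add(1567, Add(9, 1092)), Rational(1, 2)) = Pow(Add(1567, 1101), Rational(1, 2)) = Pow(2668, Rational(1, 2)) = Mul(2, Pow(667, Rational(1, 2)))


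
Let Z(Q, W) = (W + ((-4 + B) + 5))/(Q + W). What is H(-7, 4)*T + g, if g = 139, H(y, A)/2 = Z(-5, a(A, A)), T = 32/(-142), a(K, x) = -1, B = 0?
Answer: 139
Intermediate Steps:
T = -16/71 (T = 32*(-1/142) = -16/71 ≈ -0.22535)
Z(Q, W) = (1 + W)/(Q + W) (Z(Q, W) = (W + ((-4 + 0) + 5))/(Q + W) = (W + (-4 + 5))/(Q + W) = (W + 1)/(Q + W) = (1 + W)/(Q + W))
H(y, A) = 0 (H(y, A) = 2*((1 - 1)/(-5 - 1)) = 2*(0/(-6)) = 2*(-1/6*0) = 2*0 = 0)
H(-7, 4)*T + g = 0*(-16/71) + 139 = 0 + 139 = 139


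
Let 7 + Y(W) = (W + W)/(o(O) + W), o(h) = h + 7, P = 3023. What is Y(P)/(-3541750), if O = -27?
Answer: 599/425435010 ≈ 1.4080e-6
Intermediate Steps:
o(h) = 7 + h
Y(W) = -7 + 2*W/(-20 + W) (Y(W) = -7 + (W + W)/((7 - 27) + W) = -7 + (2*W)/(-20 + W) = -7 + 2*W/(-20 + W))
Y(P)/(-3541750) = (5*(28 - 1*3023)/(-20 + 3023))/(-3541750) = (5*(28 - 3023)/3003)*(-1/3541750) = (5*(1/3003)*(-2995))*(-1/3541750) = -14975/3003*(-1/3541750) = 599/425435010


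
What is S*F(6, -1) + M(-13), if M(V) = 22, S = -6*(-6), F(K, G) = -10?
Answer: -338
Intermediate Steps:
S = 36 (S = -1*(-36) = 36)
S*F(6, -1) + M(-13) = 36*(-10) + 22 = -360 + 22 = -338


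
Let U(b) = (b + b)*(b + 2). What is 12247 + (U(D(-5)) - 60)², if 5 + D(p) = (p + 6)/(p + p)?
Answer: 32631061/2500 ≈ 13052.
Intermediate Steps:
D(p) = -5 + (6 + p)/(2*p) (D(p) = -5 + (p + 6)/(p + p) = -5 + (6 + p)/((2*p)) = -5 + (6 + p)*(1/(2*p)) = -5 + (6 + p)/(2*p))
U(b) = 2*b*(2 + b) (U(b) = (2*b)*(2 + b) = 2*b*(2 + b))
12247 + (U(D(-5)) - 60)² = 12247 + (2*(-9/2 + 3/(-5))*(2 + (-9/2 + 3/(-5))) - 60)² = 12247 + (2*(-9/2 + 3*(-⅕))*(2 + (-9/2 + 3*(-⅕))) - 60)² = 12247 + (2*(-9/2 - ⅗)*(2 + (-9/2 - ⅗)) - 60)² = 12247 + (2*(-51/10)*(2 - 51/10) - 60)² = 12247 + (2*(-51/10)*(-31/10) - 60)² = 12247 + (1581/50 - 60)² = 12247 + (-1419/50)² = 12247 + 2013561/2500 = 32631061/2500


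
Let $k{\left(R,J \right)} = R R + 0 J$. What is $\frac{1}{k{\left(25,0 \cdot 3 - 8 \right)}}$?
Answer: $\frac{1}{625} \approx 0.0016$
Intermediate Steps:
$k{\left(R,J \right)} = R^{2}$ ($k{\left(R,J \right)} = R^{2} + 0 = R^{2}$)
$\frac{1}{k{\left(25,0 \cdot 3 - 8 \right)}} = \frac{1}{25^{2}} = \frac{1}{625}$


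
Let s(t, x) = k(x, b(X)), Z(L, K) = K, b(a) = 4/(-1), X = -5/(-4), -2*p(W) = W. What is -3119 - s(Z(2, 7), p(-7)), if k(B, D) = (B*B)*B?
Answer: -25295/8 ≈ -3161.9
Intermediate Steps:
p(W) = -W/2
X = 5/4 (X = -5*(-¼) = 5/4 ≈ 1.2500)
b(a) = -4 (b(a) = 4*(-1) = -4)
k(B, D) = B³ (k(B, D) = B²*B = B³)
s(t, x) = x³
-3119 - s(Z(2, 7), p(-7)) = -3119 - (-½*(-7))³ = -3119 - (7/2)³ = -3119 - 1*343/8 = -3119 - 343/8 = -25295/8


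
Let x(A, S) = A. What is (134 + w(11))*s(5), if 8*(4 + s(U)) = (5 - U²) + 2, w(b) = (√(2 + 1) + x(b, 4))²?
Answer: -3225/2 - 275*√3/2 ≈ -1850.7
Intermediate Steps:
w(b) = (b + √3)² (w(b) = (√(2 + 1) + b)² = (√3 + b)² = (b + √3)²)
s(U) = -25/8 - U²/8 (s(U) = -4 + ((5 - U²) + 2)/8 = -4 + (7 - U²)/8 = -4 + (7/8 - U²/8) = -25/8 - U²/8)
(134 + w(11))*s(5) = (134 + (11 + √3)²)*(-25/8 - ⅛*5²) = (134 + (11 + √3)²)*(-25/8 - ⅛*25) = (134 + (11 + √3)²)*(-25/8 - 25/8) = (134 + (11 + √3)²)*(-25/4) = -1675/2 - 25*(11 + √3)²/4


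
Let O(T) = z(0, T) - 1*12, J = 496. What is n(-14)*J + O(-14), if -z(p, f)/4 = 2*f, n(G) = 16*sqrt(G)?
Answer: 100 + 7936*I*sqrt(14) ≈ 100.0 + 29694.0*I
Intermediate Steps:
z(p, f) = -8*f
O(T) = -12 - 8*T (O(T) = -8*T - 1*12 = -8*T - 12 = -12 - 8*T)
n(-14)*J + O(-14) = (16*sqrt(-14))*496 + (-12 - 8*(-14)) = (16*(I*sqrt(14)))*496 + (-12 + 112) = (16*I*sqrt(14))*496 + 100 = 7936*I*sqrt(14) + 100 = 100 + 7936*I*sqrt(14)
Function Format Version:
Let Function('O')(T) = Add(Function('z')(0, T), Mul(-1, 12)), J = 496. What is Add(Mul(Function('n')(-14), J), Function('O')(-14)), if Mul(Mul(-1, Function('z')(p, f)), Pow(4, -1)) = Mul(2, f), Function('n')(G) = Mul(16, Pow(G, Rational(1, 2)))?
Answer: Add(100, Mul(7936, I, Pow(14, Rational(1, 2)))) ≈ Add(100.00, Mul(29694., I))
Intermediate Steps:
Function('z')(p, f) = Mul(-8, f) (Function('z')(p, f) = Mul(-4, Mul(2, f)) = Mul(-8, f))
Function('O')(T) = Add(-12, Mul(-8, T)) (Function('O')(T) = Add(Mul(-8, T), Mul(-1, 12)) = Add(Mul(-8, T), -12) = Add(-12, Mul(-8, T)))
Add(Mul(Function('n')(-14), J), Function('O')(-14)) = Add(Mul(Mul(16, Pow(-14, Rational(1, 2))), 496), Add(-12, Mul(-8, -14))) = Add(Mul(Mul(16, Mul(I, Pow(14, Rational(1, 2)))), 496), Add(-12, 112)) = Add(Mul(Mul(16, I, Pow(14, Rational(1, 2))), 496), 100) = Add(Mul(7936, I, Pow(14, Rational(1, 2))), 100) = Add(100, Mul(7936, I, Pow(14, Rational(1, 2))))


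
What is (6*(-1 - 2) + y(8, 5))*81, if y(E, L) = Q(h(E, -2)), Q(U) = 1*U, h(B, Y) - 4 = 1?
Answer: -1053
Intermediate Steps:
h(B, Y) = 5 (h(B, Y) = 4 + 1 = 5)
Q(U) = U
y(E, L) = 5
(6*(-1 - 2) + y(8, 5))*81 = (6*(-1 - 2) + 5)*81 = (6*(-3) + 5)*81 = (-18 + 5)*81 = -13*81 = -1053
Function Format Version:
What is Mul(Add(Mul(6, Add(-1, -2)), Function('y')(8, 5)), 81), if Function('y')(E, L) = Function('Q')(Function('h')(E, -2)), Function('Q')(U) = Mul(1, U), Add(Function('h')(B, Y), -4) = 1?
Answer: -1053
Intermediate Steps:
Function('h')(B, Y) = 5 (Function('h')(B, Y) = Add(4, 1) = 5)
Function('Q')(U) = U
Function('y')(E, L) = 5
Mul(Add(Mul(6, Add(-1, -2)), Function('y')(8, 5)), 81) = Mul(Add(Mul(6, Add(-1, -2)), 5), 81) = Mul(Add(Mul(6, -3), 5), 81) = Mul(Add(-18, 5), 81) = Mul(-13, 81) = -1053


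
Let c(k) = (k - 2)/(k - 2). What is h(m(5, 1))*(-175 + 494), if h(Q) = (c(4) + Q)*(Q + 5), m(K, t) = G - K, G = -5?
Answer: 14355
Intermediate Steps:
c(k) = 1 (c(k) = (-2 + k)/(-2 + k) = 1)
m(K, t) = -5 - K
h(Q) = (1 + Q)*(5 + Q) (h(Q) = (1 + Q)*(Q + 5) = (1 + Q)*(5 + Q))
h(m(5, 1))*(-175 + 494) = (5 + (-5 - 1*5)² + 6*(-5 - 1*5))*(-175 + 494) = (5 + (-5 - 5)² + 6*(-5 - 5))*319 = (5 + (-10)² + 6*(-10))*319 = (5 + 100 - 60)*319 = 45*319 = 14355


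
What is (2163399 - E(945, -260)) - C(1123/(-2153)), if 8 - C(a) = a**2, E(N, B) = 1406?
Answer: 10021685987994/4635409 ≈ 2.1620e+6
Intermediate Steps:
C(a) = 8 - a**2
(2163399 - E(945, -260)) - C(1123/(-2153)) = (2163399 - 1*1406) - (8 - (1123/(-2153))**2) = (2163399 - 1406) - (8 - (1123*(-1/2153))**2) = 2161993 - (8 - (-1123/2153)**2) = 2161993 - (8 - 1*1261129/4635409) = 2161993 - (8 - 1261129/4635409) = 2161993 - 1*35822143/4635409 = 2161993 - 35822143/4635409 = 10021685987994/4635409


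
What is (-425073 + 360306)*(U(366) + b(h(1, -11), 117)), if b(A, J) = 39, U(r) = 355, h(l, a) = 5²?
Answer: -25518198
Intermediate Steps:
h(l, a) = 25
(-425073 + 360306)*(U(366) + b(h(1, -11), 117)) = (-425073 + 360306)*(355 + 39) = -64767*394 = -25518198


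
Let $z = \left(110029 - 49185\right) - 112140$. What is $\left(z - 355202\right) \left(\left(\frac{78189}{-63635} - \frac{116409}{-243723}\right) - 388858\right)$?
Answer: $\frac{817187282201589377652}{5169771035} \approx 1.5807 \cdot 10^{11}$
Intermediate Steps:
$z = -51296$ ($z = 60844 - 112140 = -51296$)
$\left(z - 355202\right) \left(\left(\frac{78189}{-63635} - \frac{116409}{-243723}\right) - 388858\right) = \left(-51296 - 355202\right) \left(\left(\frac{78189}{-63635} - \frac{116409}{-243723}\right) - 388858\right) = - 406498 \left(\left(78189 \left(- \frac{1}{63635}\right) - - \frac{38803}{81241}\right) - 388858\right) = - 406498 \left(\left(- \frac{78189}{63635} + \frac{38803}{81241}\right) - 388858\right) = - 406498 \left(- \frac{3882923644}{5169771035} - 388858\right) = \left(-406498\right) \left(- \frac{2010310708051674}{5169771035}\right) = \frac{817187282201589377652}{5169771035}$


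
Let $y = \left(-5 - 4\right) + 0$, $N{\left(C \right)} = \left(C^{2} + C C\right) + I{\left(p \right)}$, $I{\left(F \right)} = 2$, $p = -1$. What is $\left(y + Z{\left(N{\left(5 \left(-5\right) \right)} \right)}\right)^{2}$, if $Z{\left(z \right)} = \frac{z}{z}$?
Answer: $64$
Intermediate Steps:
$N{\left(C \right)} = 2 + 2 C^{2}$ ($N{\left(C \right)} = \left(C^{2} + C C\right) + 2 = \left(C^{2} + C^{2}\right) + 2 = 2 C^{2} + 2 = 2 + 2 C^{2}$)
$Z{\left(z \right)} = 1$
$y = -9$ ($y = -9 + 0 = -9$)
$\left(y + Z{\left(N{\left(5 \left(-5\right) \right)} \right)}\right)^{2} = \left(-9 + 1\right)^{2} = \left(-8\right)^{2} = 64$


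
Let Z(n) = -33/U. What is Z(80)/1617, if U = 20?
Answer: -1/980 ≈ -0.0010204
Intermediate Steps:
Z(n) = -33/20
Z(80)/1617 = -33/20/1617 = -33/20*1/1617 = -1/980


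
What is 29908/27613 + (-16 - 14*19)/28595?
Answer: 847432394/789593735 ≈ 1.0733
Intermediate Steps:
29908/27613 + (-16 - 14*19)/28595 = 29908*(1/27613) + (-16 - 266)*(1/28595) = 29908/27613 - 282*1/28595 = 29908/27613 - 282/28595 = 847432394/789593735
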